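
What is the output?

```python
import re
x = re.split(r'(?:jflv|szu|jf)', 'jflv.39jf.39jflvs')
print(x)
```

Alternation isn't longest-match — the leftmost alternative that fits at this position is chosen.
The string is cut at each match, leaving 4 pieces.

['', '.39', '.39', 's']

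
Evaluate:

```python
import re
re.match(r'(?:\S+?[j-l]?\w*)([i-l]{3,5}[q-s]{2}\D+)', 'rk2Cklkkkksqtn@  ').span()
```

(0, 17)

`match` is anchored at position 0; if the pattern doesn't fit there, it returns None.
The match spans [0:17] → 'rk2Cklkkkksqtn@  '.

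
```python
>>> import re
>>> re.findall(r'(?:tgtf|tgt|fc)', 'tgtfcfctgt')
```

['tgtf', 'fc', 'tgt']

Branches in `(...|...)` are attempted left-to-right; the first branch that allows the whole pattern to succeed is taken.
Walking the string: at [0:4] → 'tgtf'; at [5:7] → 'fc'; at [7:10] → 'tgt'.
Since nothing is captured, `findall` lists the 3 matched substrings directly.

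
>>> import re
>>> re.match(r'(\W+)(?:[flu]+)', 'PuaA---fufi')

None

This matches one or more of a non-word character (captured); then one or more of one of [flu] (non-capturing group).
`match` is anchored at position 0; if the pattern doesn't fit there, it returns None.
Here position 0 doesn't satisfy it, so the call returns None.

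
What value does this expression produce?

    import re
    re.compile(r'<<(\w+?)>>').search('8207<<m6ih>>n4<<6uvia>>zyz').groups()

The match spans [4:12] → '<<m6ih>>'.
Captured: group 1 = 'm6ih'.

('m6ih',)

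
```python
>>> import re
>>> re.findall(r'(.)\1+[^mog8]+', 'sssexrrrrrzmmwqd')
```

`\1` has to match the exact text group 1 already captured.
Matches: at [0:11] match 'sssexrrrrrz', group 1 = 's'; at [11:16] match 'mmwqd', group 1 = 'm'.
With a single group, `findall` returns only what that group captured — 2 items.

['s', 'm']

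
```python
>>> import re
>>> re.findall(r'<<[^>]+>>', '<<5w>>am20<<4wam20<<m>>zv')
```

['<<5w>>', '<<4wam20<<m>>']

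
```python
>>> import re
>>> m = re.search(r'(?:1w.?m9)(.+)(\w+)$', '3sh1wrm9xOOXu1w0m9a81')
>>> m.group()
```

'1wrm9xOOXu1w0m9a81'

The match spans [3:21] → '1wrm9xOOXu1w0m9a81'.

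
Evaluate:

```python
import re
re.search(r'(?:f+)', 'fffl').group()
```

'fff'

Pattern: one or more of a literal 'f' (non-capturing group).
`re.search` scans for the first position where the pattern succeeds.
The match spans [0:3] → 'fff'.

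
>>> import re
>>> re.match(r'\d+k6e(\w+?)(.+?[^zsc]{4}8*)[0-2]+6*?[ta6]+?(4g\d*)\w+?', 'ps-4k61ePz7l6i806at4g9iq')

None

This matches one or more of a digit, then the literal 'k6e'; then one or more of a word character (lazy) (captured); then one or more of any character (lazy), then exactly 4 of any character except [zsc], then zero or more of the literal '8' (captured); then one or more of a character in [0-2], then zero or more of a literal '6' (lazy), then one or more of one of [ta6] (lazy); then the literal '4g', then zero or more of a digit (captured); then one or more of a word character (lazy).
`re.match` won't scan ahead — the pattern has to work from the very first character.
Here the pattern fails at index 0, so the call returns None.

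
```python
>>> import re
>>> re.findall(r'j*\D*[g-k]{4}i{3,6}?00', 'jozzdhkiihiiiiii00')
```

['jozzdhkiihiiiiii00']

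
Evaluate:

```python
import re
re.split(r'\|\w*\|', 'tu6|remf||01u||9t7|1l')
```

['tu6', '', '', '1l']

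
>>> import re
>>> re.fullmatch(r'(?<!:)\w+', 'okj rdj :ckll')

None

The negative lookahead/lookbehind blocks any match where the forbidden context is present.
`re.fullmatch` requires the pattern to consume the entire string.
Here there's no way to consume every character, so the call returns None.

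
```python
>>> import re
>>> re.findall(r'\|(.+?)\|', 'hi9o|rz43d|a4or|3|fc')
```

With the lazy modifier that quantifier settles for the fewest repetitions that let the rest of the pattern succeed (the atoms after it are unaffected and can still be greedy).
Because there's exactly one group, `findall` drops the full match and keeps group 1 from each hit.

['rz43d', '3']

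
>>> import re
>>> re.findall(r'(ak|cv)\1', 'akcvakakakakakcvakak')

['ak', 'ak', 'ak']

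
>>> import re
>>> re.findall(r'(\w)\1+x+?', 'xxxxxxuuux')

The backreference `\1` re-matches whatever the first group consumed, character for character.
Matches: at [0:6] match 'xxxxxx', group 1 = 'x'; at [6:10] match 'uuux', group 1 = 'u'.
With a single group, `findall` returns only what that group captured — 2 items.

['x', 'u']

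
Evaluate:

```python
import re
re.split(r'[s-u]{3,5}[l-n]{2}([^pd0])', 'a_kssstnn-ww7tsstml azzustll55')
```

['a_k', '-', 'ww7', ' ', 'azz', '5', '5']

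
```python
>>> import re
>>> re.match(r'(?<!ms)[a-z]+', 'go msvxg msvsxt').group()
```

With `match`, the pattern is implicitly anchored at the beginning.
The match spans [0:2] → 'go'.

'go'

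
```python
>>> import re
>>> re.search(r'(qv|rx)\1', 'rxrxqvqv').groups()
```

('rx',)

`\1` has to match the exact text group 1 already captured.
`re.search` scans for the first position where the pattern succeeds.
The match spans [0:4] → 'rxrx'.
Captured: group 1 = 'rx'.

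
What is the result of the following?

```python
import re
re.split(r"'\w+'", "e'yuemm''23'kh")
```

['e', '', 'kh']

Splitting on the pattern gives 3 pieces.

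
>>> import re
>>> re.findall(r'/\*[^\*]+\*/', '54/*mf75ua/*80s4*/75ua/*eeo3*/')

['/*80s4*/', '/*eeo3*/']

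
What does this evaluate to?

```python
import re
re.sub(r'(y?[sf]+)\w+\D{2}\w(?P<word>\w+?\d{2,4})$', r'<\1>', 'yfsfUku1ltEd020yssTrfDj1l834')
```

'<yfsf>'

`\1` in the replacement pulls in group 1's text for each match.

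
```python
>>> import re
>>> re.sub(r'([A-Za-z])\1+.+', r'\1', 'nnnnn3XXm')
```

'n'

The backreference `\1` re-matches whatever the first group consumed, character for character.
Matches: at [0:9] → 'nnnnn3XXm'.
The replacement refers to a captured group, so each match is rewritten using its own captured text.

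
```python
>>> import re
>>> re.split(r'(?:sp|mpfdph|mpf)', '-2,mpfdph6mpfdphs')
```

['-2,', '6', 's']

Alternation tries branches left to right and keeps the first one that lets the overall match succeed at that position.
Each match becomes a cut point; 3 segments remain.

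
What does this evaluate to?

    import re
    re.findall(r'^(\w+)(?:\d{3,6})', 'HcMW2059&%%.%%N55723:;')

['HcMW2']

This matches anchored at the start of the string; then one or more of a word character (captured); then 3 to 6 of a digit (non-capturing group).
Matches: at [0:8] match 'HcMW2059', group 1 = 'HcMW2'.
Because there's exactly one group, `findall` drops the full match and keeps group 1 from the one hit.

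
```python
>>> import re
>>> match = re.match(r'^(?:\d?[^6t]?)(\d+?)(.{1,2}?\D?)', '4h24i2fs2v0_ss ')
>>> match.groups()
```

The match spans [0:5] → '4h24i'.
Captured: group 1 = '2', group 2 = '4i'.

('2', '4i')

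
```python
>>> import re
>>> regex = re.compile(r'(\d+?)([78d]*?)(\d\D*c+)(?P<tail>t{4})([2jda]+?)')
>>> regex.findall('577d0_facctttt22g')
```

[('5', '77d', '0_facc', 'tttt', '2')]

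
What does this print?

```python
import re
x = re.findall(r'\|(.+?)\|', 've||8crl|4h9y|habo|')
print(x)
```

Because the quantifier is non-greedy, it stops expanding at the earliest point where the rest of the pattern can succeed.
Matches: at [2:9] match '||8crl|', group 1 = '|8crl'; at [13:19] match '|habo|', group 1 = 'habo'.
`findall` collects group 1 from each match (2 total).

['|8crl', 'habo']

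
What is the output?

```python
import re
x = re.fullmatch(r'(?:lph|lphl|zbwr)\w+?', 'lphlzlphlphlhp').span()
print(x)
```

(0, 14)

`fullmatch` succeeds only if the pattern covers the string from start to end.
The match spans [0:14] → 'lphlzlphlphlhp'.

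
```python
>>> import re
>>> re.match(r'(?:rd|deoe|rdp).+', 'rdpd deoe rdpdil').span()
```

(0, 16)

With `match`, the pattern is implicitly anchored at the beginning.
The match spans [0:16] → 'rdpd deoe rdpdil'.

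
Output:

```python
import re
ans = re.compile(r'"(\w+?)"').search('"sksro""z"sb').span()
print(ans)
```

(0, 7)

The match spans [0:7] → '"sksro"'.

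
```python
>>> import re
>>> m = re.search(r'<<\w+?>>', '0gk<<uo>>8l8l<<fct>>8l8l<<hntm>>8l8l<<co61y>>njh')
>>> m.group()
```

'<<uo>>'

The match spans [3:9] → '<<uo>>'.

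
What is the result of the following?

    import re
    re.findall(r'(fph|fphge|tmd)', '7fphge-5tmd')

['fph', 'tmd']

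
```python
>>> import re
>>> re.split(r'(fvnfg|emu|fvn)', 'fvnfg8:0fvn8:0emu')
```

['', 'fvnfg', '8:0', 'fvn', '8:0', 'emu', '']

Alternation isn't longest-match — the leftmost alternative that fits at this position is chosen.
Because the pattern has a capturing group, `split` also inserts each captured text between the pieces.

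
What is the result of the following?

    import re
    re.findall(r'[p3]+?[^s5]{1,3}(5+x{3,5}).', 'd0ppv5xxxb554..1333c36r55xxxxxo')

The pattern matches one or more of one of [p3] (lazy), then 1 to 3 of any character except [s5]; then one or more of the literal '5', then 3 to 5 of a literal 'x' (captured); then any character.
Matches: at [2:10] match 'ppv5xxxb', group 1 = '5xxx'; at [20:31] match '36r55xxxxxo', group 1 = '55xxxxx'.
With a single group, `findall` returns only what that group captured — 2 items.

['5xxx', '55xxxxx']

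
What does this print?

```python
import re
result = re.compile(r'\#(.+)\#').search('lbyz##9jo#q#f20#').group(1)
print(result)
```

#9jo#q#f20

The match spans [4:16] → '##9jo#q#f20#'.
Captured: group 1 = '#9jo#q#f20'.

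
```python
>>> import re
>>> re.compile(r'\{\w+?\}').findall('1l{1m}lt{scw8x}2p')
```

['{1m}', '{scw8x}']

Walking the string: at [2:6] → '{1m}'; at [8:15] → '{scw8x}'.
`findall` yields the raw match text (2 of them) because the pattern has no groups.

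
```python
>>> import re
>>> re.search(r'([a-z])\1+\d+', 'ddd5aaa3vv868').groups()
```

('d',)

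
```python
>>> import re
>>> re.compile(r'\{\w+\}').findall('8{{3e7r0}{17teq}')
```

`findall` yields the raw match text (2 of them) because the pattern has no groups.

['{3e7r0}', '{17teq}']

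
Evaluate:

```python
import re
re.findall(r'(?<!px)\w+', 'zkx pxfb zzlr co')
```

['zkx', 'pxfb', 'zzlr', 'co']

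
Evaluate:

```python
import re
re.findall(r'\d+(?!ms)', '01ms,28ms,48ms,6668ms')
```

A negative assertion filters positions out without eating any characters.
No capturing groups, so `findall` returns the 4 full match strings.

['0', '2', '4', '666']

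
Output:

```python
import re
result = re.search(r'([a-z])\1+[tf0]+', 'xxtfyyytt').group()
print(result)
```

xxtf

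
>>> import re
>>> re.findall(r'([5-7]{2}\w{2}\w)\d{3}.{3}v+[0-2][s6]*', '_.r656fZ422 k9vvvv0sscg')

This matches exactly 2 of a character in [5-7], then exactly 2 of a word character, then a word character (captured); then exactly 3 of a digit, then exactly 3 of any character; then one or more of the literal 'v', then a character in [0-2], then zero or more of one of [s6].
Matches: at [3:21] match '656fZ422 k9vvvv0ss', group 1 = '656fZ'.
With a single group, `findall` returns only what that group captured — 1 item.

['656fZ']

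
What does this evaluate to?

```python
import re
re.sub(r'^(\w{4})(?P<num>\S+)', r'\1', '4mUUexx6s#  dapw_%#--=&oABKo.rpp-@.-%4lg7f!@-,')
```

'4mUU  dapw_%#--=&oABKo.rpp-@.-%4lg7f!@-,'

Pattern: anchored at the start of the string; then exactly 4 of a word character (captured); then one or more of a non-whitespace character (captured as 'num').
The replacement refers to a captured group, so each match is rewritten using its own captured text.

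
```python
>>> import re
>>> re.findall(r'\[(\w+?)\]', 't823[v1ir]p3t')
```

['v1ir']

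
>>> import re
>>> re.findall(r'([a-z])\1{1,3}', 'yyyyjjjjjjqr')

`\1` has to match the exact text group 1 already captured.
Matches: at [0:4] match 'yyyy', group 1 = 'y'; at [4:8] match 'jjjj', group 1 = 'j'; at [8:10] match 'jj', group 1 = 'j'.
With a single group, `findall` returns only what that group captured — 3 items.

['y', 'j', 'j']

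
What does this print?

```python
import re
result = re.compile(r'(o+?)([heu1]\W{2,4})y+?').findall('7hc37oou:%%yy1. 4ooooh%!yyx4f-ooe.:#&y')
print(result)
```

[('oo', 'u:%%'), ('oooo', 'h%!'), ('oo', 'e.:#&')]

The pattern matches one or more of a literal 'o' (lazy) (captured); then one of [heu1], then 2 to 4 of a non-word character (captured); then one or more of a literal 'y' (lazy).
Matches: at [5:12] match 'oou:%%y', groups = ('oo', 'u:%%'); at [17:25] match 'ooooh%!y', groups = ('oooo', 'h%!'); at [30:38] match 'ooe.:#&y', groups = ('oo', 'e.:#&').
2 groups means each result is a tuple of 2 captured strings — 3 here.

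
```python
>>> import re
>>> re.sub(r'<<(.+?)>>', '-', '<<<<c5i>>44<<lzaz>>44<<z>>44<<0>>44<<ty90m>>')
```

'-44-44-44-44-'

A `+?`/`*?`/`{m,n}?` starts at its minimum and grows only as far as needed for what follows to match.
Matches: at [0:9] → '<<<<c5i>>'; at [11:19] → '<<lzaz>>'; at [21:26] → '<<z>>'; at [28:33] → '<<0>>'; at [35:44] → '<<ty90m>>'.
Every occurrence is swapped for '-'.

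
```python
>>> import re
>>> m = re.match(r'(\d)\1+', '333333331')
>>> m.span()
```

(0, 8)

`match` is anchored at position 0; if the pattern doesn't fit there, it returns None.
The match spans [0:8] → '33333333'.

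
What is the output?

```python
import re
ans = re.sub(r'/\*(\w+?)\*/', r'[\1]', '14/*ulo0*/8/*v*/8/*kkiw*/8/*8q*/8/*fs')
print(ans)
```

14[ulo0]8[v]8[kkiw]8[8q]8/*fs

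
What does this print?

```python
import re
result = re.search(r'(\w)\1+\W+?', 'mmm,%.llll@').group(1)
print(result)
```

m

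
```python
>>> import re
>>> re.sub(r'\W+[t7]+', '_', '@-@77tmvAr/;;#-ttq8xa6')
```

'_mvAr_q8xa6'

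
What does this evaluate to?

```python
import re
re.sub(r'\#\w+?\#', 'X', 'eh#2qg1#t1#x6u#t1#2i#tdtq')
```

'ehXt1Xt1Xtdtq'

Matches: at [2:8] → '#2qg1#'; at [10:15] → '#x6u#'; at [17:21] → '#2i#'.
`sub` substitutes 'X' at each match site.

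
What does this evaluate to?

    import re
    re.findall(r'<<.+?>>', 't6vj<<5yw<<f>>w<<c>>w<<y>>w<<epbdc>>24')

Lazy quantifiers expand one character at a time until the remainder of the pattern can match.
Walking the string: at [4:14] → '<<5yw<<f>>'; at [15:20] → '<<c>>'; at [21:26] → '<<y>>'; at [27:36] → '<<epbdc>>'.
`findall` yields the raw match text (4 of them) because the pattern has no groups.

['<<5yw<<f>>', '<<c>>', '<<y>>', '<<epbdc>>']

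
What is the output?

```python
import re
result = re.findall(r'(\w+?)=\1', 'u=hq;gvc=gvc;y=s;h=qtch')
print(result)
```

['gvc']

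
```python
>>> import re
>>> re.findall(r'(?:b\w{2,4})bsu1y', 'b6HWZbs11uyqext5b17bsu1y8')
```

This matches the literal 'b', then 2 to 4 of a word character (non-capturing group); then the literal 'bs', then the literal 'u1y'.
Matches: at [16:24] → 'b17bsu1y'.
With no groups in the pattern, `findall` gives back each whole match — 1 here.

['b17bsu1y']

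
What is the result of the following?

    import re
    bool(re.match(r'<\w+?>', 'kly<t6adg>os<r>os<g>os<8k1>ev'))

False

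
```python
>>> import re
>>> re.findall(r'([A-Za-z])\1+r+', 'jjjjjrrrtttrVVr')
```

['j', 't', 'V']

`\1` is not a pattern — it's the concrete string captured by group 1, re-applied verbatim.
Scanning left to right: at [0:8] match 'jjjjjrrr', group 1 = 'j'; at [8:12] match 'tttr', group 1 = 't'; at [12:15] match 'VVr', group 1 = 'V'.
`findall` collects group 1 from each match (3 total).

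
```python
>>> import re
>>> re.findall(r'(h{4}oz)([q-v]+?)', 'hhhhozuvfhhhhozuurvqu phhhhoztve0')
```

[('hhhhoz', 'u'), ('hhhhoz', 'u'), ('hhhhoz', 't')]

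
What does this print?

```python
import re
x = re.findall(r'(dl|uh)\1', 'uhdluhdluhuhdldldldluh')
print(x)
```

['uh', 'dl', 'dl']

`\1` has to match the exact text group 1 already captured.
One capturing group, so `findall` returns just the captured substring from each match — 3 in all.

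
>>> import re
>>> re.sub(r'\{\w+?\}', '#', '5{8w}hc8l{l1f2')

'5#hc8l{l1f2'

Matches: at [1:5] → '{8w}'.
Each match is replaced by '#'.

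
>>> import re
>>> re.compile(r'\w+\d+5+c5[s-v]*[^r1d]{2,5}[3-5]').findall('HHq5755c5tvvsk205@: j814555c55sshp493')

['HHq5755c5tvvsk205', 'j814555c55sshp4']

This matches one or more of a word character, then one or more of a digit; then one or more of the literal '5', then the literal 'c5', then zero or more of a character in [s-v]; then 2 to 5 of any character except [r1d], then a character in [3-5].
Matches: at [0:17] → 'HHq5755c5tvvsk205'; at [20:35] → 'j814555c55sshp4'.
No capturing groups, so `findall` returns the 2 full match strings.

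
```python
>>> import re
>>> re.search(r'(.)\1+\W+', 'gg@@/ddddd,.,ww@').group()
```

`\1` is not a pattern — it's the concrete string captured by group 1, re-applied verbatim.
The match spans [0:5] → 'gg@@/'.

'gg@@/'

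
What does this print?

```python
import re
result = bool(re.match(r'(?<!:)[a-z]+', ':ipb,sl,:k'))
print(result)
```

Because the assertion is negative and zero-width, positions next to the forbidden text are skipped.
`match` is anchored at position 0; if the pattern doesn't fit there, it returns None.
Here position 0 doesn't satisfy it, so the call returns None, and `bool(None)` is False.

False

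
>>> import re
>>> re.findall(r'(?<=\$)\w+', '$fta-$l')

['fta', 'l']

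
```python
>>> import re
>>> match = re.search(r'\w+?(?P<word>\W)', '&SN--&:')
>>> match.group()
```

'SN-'

The match spans [1:4] → 'SN-'.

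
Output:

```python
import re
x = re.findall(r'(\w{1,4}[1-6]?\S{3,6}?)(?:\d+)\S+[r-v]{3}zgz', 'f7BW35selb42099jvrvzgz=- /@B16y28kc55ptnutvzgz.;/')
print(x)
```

['f7BW35selb', 'B16y28kc']

This matches 1 to 4 of a word character, then optionally a character in [1-6], then 3 to 6 of a non-whitespace character (lazy) (captured); then one or more of a digit (non-capturing group); then one or more of a non-whitespace character, then exactly 3 of a character in [r-v], then the literal 'zgz'.
Matches: at [0:22] match 'f7BW35selb42099jvrvzgz', group 1 = 'f7BW35selb'; at [27:46] match 'B16y28kc55ptnutvzgz', group 1 = 'B16y28kc'.
Because there's exactly one group, `findall` drops the full match and keeps group 1 from each hit.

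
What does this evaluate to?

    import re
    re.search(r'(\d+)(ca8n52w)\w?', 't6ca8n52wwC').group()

Pattern: one or more of a digit (captured); then the literal 'ca8', then the literal 'n', then the literal '52w' (captured); then optionally a word character.
The match spans [1:10] → '6ca8n52ww'.

'6ca8n52ww'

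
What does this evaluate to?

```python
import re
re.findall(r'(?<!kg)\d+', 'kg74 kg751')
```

A negative assertion filters positions out without eating any characters.
Scanning left to right: at [3:4] → '4'; at [8:10] → '51'.
No capturing groups, so `findall` returns the 2 full match strings.

['4', '51']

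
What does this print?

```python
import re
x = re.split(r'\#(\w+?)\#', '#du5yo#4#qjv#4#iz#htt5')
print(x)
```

`re.split` interleaves the captured-group text with the surrounding fragments.

['', 'du5yo', '4', 'qjv', '4', 'iz', 'htt5']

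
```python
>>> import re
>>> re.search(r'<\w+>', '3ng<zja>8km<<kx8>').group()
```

The match spans [3:8] → '<zja>'.

'<zja>'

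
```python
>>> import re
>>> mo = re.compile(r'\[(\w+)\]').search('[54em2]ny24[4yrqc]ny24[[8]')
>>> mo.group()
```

The match spans [0:7] → '[54em2]'.

'[54em2]'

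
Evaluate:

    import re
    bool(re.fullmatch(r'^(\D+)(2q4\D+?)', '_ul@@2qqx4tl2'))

False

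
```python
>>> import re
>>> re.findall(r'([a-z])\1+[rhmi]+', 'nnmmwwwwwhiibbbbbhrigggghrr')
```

The backreference `\1` re-matches whatever the first group consumed, character for character.
Because there's exactly one group, `findall` drops the full match and keeps group 1 from each hit.

['n', 'w', 'b', 'g']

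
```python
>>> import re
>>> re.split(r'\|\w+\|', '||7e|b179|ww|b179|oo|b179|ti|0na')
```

['|', 'b179', 'b179', 'b179', '0na']

Each match becomes a cut point; 5 segments remain.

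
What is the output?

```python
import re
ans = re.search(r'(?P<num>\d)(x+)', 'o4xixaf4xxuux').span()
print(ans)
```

The match spans [1:3] → '4x'.

(1, 3)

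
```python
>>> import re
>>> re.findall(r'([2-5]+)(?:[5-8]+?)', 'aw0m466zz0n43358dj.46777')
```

The pattern matches one or more of a character in [2-5] (captured); then one or more of a character in [5-8] (lazy) (non-capturing group).
Scanning left to right: at [4:6] match '46', group 1 = '4'; at [11:16] match '43358', group 1 = '4335'; at [19:21] match '46', group 1 = '4'.
`findall` collects group 1 from each match (3 total).

['4', '4335', '4']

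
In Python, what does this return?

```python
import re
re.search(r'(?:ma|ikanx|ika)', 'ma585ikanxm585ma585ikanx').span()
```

(0, 2)

`re.search` scans for the first position where the pattern succeeds.
The match spans [0:2] → 'ma'.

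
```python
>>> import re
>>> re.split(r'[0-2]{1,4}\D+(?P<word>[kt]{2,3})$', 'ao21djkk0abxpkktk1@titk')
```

['ao21djkk0abxpkktk', 'tk', '']

Pattern: 1 to 4 of a character in [0-2], then one or more of a non-digit; then 2 to 3 of one of [kt] (captured as 'word'); then anchored at the end.
Matches to split on: at [17:23] → '1@titk'.
Because the pattern has a capturing group, `split` also inserts each captured text between the pieces.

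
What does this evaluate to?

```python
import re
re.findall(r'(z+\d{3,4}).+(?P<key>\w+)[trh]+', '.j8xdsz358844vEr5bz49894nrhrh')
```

[('z3588', 'r')]

The pattern matches one or more of a literal 'z', then 3 to 4 of a digit (captured); then one or more of any character; then one or more of a word character (captured as 'key'); then one or more of one of [trh].
Matches: at [6:29] match 'z358844vEr5bz49894nrhrh', groups = ('z3588', 'r').
Multiple groups make `findall` return tuples — one 2-tuple for the one match.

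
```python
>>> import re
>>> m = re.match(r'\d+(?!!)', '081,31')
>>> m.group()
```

'081'

With `match`, the pattern is implicitly anchored at the beginning.
The match spans [0:3] → '081'.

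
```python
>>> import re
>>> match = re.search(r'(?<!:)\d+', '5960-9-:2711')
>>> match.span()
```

The negative lookahead/lookbehind blocks any match where the forbidden context is present.
The match spans [0:4] → '5960'.

(0, 4)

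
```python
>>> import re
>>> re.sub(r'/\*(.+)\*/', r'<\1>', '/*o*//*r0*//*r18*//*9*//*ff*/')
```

'<o*//*r0*//*r18*//*9*//*ff>'

`\1` in the replacement pulls in group 1's text for each match.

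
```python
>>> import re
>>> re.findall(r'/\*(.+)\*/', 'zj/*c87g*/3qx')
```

['c87g']

`findall` collects group 1 from the one match (1 total).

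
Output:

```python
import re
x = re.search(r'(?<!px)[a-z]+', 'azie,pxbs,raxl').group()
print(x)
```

azie

The negative lookaround is zero-width — it rules out positions where the adjacent text would match, without consuming anything.
The match spans [0:4] → 'azie'.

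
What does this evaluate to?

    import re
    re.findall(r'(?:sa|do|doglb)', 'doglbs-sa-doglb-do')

['do', 'sa', 'do', 'do']

`|` is ordered: at each position the engine commits to the first alternative that works.
`findall` yields the raw match text (4 of them) because the pattern has no groups.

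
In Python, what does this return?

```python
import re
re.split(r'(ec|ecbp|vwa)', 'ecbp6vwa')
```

['', 'ec', 'bp6', 'vwa', '']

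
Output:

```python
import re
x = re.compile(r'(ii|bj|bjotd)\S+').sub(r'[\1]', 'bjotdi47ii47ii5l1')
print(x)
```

[bj]

Branches in `(...|...)` are attempted left-to-right; the first branch that allows the whole pattern to succeed is taken.
Each match is replaced using the text its own group 1 captured.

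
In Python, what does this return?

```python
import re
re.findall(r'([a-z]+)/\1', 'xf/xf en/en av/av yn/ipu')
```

['xf', 'en', 'av']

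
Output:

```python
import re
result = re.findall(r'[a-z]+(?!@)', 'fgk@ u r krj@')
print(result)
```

['fg', 'u', 'r', 'kr']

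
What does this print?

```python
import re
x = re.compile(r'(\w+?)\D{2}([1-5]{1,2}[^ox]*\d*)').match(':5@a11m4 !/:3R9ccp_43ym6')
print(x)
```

`re.match` won't scan ahead — the pattern has to work from the very first character.
Here the string doesn't start with a match, so the call returns None.

None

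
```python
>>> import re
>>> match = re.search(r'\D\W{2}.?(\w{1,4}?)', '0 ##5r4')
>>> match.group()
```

A `+?`/`*?`/`{m,n}?` starts at its minimum and grows only as far as needed for what follows to match.
The match spans [1:6] → ' ##5r'.

' ##5r'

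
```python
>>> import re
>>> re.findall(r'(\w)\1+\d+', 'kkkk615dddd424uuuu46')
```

['k', 'd', 'u']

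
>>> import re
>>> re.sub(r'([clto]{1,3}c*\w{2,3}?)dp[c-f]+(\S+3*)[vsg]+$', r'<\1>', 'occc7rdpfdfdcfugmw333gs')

'<occc7r>'

`\1` in the replacement pulls in group 1's text for each match.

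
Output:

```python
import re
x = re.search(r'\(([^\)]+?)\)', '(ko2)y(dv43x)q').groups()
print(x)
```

('ko2',)

`re.search` tries every starting position until one works.
The match spans [0:5] → '(ko2)'.
Captured: group 1 = 'ko2'.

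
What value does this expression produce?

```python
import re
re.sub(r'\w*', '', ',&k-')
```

',&-'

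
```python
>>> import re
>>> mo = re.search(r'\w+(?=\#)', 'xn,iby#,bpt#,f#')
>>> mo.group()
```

'iby'

Because the assertion is zero-width, the text it checks is not consumed and won't appear in the result.
`search` walks the string left to right and returns the first match it finds.
The match spans [3:6] → 'iby'.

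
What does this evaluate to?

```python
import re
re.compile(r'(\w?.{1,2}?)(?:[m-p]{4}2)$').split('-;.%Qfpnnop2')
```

['-;.%', 'Qfp', '']

Pattern: optionally a word character, then 1 to 2 of any character (lazy) (captured); then exactly 4 of a character in [m-p], then the literal '2' (non-capturing group); then anchored at the end.
Matches to split on: at [4:12] → 'Qfpnnop2'.
Because the pattern has a capturing group, `split` also inserts each captured text between the pieces.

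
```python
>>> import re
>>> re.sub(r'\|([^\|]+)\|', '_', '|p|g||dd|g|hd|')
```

Matches: at [0:3] → '|p|'; at [5:9] → '|dd|'; at [10:14] → '|hd|'.
Each match is replaced by '_'.

'_g|_g_'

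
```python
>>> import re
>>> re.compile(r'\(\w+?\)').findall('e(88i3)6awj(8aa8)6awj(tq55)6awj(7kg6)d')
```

No capturing groups, so `findall` returns the 4 full match strings.

['(88i3)', '(8aa8)', '(tq55)', '(7kg6)']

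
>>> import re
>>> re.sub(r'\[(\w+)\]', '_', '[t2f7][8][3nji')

'__[3nji'

Matches: at [0:6] → '[t2f7]'; at [6:9] → '[8]'.
Every occurrence is swapped for '_'.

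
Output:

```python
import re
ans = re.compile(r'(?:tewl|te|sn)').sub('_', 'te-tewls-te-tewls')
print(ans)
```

_-_s-_-_s

The regex engine tests alternatives in the order written; an earlier branch that matches wins even if a later one would match more.
Every occurrence is swapped for '_'.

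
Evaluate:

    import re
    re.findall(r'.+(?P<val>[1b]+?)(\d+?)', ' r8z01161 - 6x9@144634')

This matches one or more of any character; then one or more of one of [1b] (lazy) (captured as 'val'); then one or more of a digit (lazy) (captured).
The `?` after the quantifier makes it lazy — it takes as little as possible before letting the rest of the pattern try.
Matches: at [0:18] match ' r8z01161 - 6x9@14', groups = ('1', '4').
2 groups means the one result is a tuple of 2 captured strings — 1 here.

[('1', '4')]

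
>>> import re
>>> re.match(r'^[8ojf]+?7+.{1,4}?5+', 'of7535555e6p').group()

`re.match` only tries the pattern at the start of the string.
The match spans [0:9] → 'of7535555'.

'of7535555'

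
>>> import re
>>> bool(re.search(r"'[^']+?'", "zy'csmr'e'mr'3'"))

True

The match spans [2:8] → "'csmr'".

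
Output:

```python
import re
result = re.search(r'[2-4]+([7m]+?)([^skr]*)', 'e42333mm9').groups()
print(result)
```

('m', 'm9')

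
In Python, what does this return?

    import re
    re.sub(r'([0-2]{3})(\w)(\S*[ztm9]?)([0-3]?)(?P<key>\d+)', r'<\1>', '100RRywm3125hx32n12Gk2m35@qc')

'<100>@qc'

Pattern: exactly 3 of a character in [0-2] (captured); then a word character (captured); then zero or more of a non-whitespace character, then optionally one of [ztm9] (captured); then optionally a character in [0-3] (captured); then one or more of a digit (captured as 'key').
Matches: at [0:25] → '100RRywm3125hx32n12Gk2m35'.
The replacement refers to a captured group, so each match is rewritten using its own captured text.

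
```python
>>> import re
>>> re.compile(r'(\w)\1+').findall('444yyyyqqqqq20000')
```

['4', 'y', 'q', '0']

A backreference is literal: `\1` must see the identical characters the first group matched.
Walking the string: at [0:3] match '444', group 1 = '4'; at [3:7] match 'yyyy', group 1 = 'y'; at [7:12] match 'qqqqq', group 1 = 'q'; at [13:17] match '0000', group 1 = '0'.
`findall` collects group 1 from each match (4 total).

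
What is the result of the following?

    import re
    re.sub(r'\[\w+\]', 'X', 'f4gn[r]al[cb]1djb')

'f4gnXalX1djb'

Each match is replaced by 'X'.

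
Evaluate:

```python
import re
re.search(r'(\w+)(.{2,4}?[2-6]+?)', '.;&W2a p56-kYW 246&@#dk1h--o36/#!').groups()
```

The match spans [3:9] → 'W2a p5'.
Captured: group 1 = 'W2a', group 2 = ' p5'.

('W2a', ' p5')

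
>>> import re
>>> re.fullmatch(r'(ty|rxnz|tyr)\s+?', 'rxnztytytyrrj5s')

None

For `fullmatch`, every character of the input must be accounted for by the pattern.
Here the pattern can't cover the whole string, so the call returns None.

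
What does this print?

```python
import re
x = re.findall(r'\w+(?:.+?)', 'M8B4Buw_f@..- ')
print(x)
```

The `?` after the quantifier makes it lazy — it takes as little as possible before letting the rest of the pattern try.
With no groups in the pattern, `findall` gives back each whole match — 1 here.

['M8B4Buw_f@']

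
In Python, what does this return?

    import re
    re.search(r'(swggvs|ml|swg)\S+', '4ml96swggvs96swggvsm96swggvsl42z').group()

The match spans [1:32] → 'ml96swggvs96swggvsm96swggvsl42z'.

'ml96swggvs96swggvsm96swggvsl42z'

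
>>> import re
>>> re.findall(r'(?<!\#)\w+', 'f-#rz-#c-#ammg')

['f', 'z', 'mmg']

`(?!…)`/`(?<!…)` only lets a position through if the neighbouring text does NOT match; no characters are consumed.
No capturing groups, so `findall` returns the 3 full match strings.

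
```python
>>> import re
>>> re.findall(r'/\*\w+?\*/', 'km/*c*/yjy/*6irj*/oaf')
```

['/*c*/', '/*6irj*/']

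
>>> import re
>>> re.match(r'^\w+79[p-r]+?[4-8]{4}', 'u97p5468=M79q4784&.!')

None

`re.match` only tries the pattern at the start of the string.
Here position 0 doesn't satisfy it, so the call returns None.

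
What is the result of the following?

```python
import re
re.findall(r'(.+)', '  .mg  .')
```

One capturing group, so `findall` returns just the captured substring from the one match — 1 in all.

['  .mg  .']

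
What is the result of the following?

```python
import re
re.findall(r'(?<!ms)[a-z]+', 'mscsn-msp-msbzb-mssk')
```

['mscsn', 'msp', 'msbzb', 'mssk']

`(?!…)`/`(?<!…)` only lets a position through if the neighbouring text does NOT match; no characters are consumed.
Walking the string: at [0:5] → 'mscsn'; at [6:9] → 'msp'; at [10:15] → 'msbzb'; at [16:20] → 'mssk'.
`findall` yields the raw match text (4 of them) because the pattern has no groups.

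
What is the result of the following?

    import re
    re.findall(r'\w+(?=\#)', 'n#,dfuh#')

Lookahead/lookbehind check context without consuming it, so the matched span excludes the asserted characters.
Scanning left to right: at [0:1] → 'n'; at [3:7] → 'dfuh'.
Since nothing is captured, `findall` lists the 2 matched substrings directly.

['n', 'dfuh']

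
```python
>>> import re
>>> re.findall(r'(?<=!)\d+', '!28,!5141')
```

['28', '5141']

The `(?=…)`/`(?<=…)` assertion just peeks at neighbouring text; it doesn't advance the match position.
Scanning left to right: at [1:3] → '28'; at [5:9] → '5141'.
With no groups in the pattern, `findall` gives back each whole match — 2 here.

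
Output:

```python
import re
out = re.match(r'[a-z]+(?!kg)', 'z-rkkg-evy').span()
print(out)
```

Because the assertion is negative and zero-width, positions next to the forbidden text are skipped.
`re.match` won't scan ahead — the pattern has to work from the very first character.
The match spans [0:1] → 'z'.

(0, 1)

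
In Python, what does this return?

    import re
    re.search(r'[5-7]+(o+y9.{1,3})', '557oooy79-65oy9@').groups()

The match spans [10:16] → '65oy9@'.
Captured: group 1 = 'oy9@'.

('oy9@',)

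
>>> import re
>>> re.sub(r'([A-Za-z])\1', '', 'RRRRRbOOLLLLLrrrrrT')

`\1` is not a pattern — it's the concrete string captured by group 1, re-applied verbatim.
Matches: at [0:2] → 'RR'; at [2:4] → 'RR'; at [6:8] → 'OO'; at [8:10] → 'LL'; at [10:12] → 'LL'; ….
Each match is replaced by ''.

'RbLrT'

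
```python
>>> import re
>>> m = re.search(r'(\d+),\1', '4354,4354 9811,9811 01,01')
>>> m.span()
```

(0, 9)

A backreference is literal: `\1` must see the identical characters the first group matched.
`search` walks the string left to right and returns the first match it finds.
The match spans [0:9] → '4354,4354'.
Captured: group 1 = '4354'.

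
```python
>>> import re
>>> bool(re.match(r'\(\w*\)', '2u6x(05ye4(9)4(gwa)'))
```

`match` is anchored at position 0; if the pattern doesn't fit there, it returns None.
Here the pattern fails at index 0, so the call returns None, and `bool(None)` is False.

False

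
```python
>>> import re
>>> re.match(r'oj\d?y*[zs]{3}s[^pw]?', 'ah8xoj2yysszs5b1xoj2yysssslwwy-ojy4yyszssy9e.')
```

Pattern: the literal 'oj', then optionally a digit, then zero or more of the literal 'y'; then exactly 3 of one of [zs], then a literal 's', then optionally any character except [pw].
`match` is anchored at position 0; if the pattern doesn't fit there, it returns None.
Here position 0 doesn't satisfy it, so the call returns None.

None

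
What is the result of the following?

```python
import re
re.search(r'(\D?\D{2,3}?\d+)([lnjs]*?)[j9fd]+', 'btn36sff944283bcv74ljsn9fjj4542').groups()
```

('btn36', 's')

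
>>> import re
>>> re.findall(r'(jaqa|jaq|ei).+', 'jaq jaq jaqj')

`findall` collects group 1 from the one match (1 total).

['jaq']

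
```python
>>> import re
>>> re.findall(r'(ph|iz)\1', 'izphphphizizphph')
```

['ph', 'iz', 'ph']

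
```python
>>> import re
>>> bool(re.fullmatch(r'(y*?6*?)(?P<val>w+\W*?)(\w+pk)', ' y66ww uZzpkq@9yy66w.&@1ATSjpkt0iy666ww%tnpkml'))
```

For `fullmatch`, every character of the input must be accounted for by the pattern.
Here there's no way to consume every character, so the call returns None, and `bool(None)` is False.

False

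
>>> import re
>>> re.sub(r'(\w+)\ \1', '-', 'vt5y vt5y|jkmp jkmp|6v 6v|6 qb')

'-|-|-|6 qb'

`\1` is not a pattern — it's the concrete string captured by group 1, re-applied verbatim.
`sub` substitutes '-' at each match site.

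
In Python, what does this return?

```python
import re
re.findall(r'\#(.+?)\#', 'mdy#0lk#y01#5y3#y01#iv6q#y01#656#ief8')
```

A non-greedy quantifier consumes as few characters as it can — just enough that the remainder of the pattern still matches from where it stops; whatever follows it matches normally.
Scanning left to right: at [3:8] match '#0lk#', group 1 = '0lk'; at [11:16] match '#5y3#', group 1 = '5y3'; at [19:25] match '#iv6q#', group 1 = 'iv6q'; at [28:33] match '#656#', group 1 = '656'.
With a single group, `findall` returns only what that group captured — 4 items.

['0lk', '5y3', 'iv6q', '656']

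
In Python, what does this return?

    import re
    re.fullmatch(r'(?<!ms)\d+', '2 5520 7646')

None

`re.fullmatch` is like wrapping the pattern in `^…$` (in single-line mode).
Here there's no way to consume every character, so the call returns None.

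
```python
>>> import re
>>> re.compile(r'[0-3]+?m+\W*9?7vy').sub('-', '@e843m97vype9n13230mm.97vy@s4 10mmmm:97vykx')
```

The pattern matches one or more of a character in [0-3] (lazy), then one or more of a literal 'm', then zero or more of a non-word character; then optionally the literal '9', then the literal '7vy'.
`sub` substitutes '-' at each match site.

'@e84-pe9n-@s4 -kx'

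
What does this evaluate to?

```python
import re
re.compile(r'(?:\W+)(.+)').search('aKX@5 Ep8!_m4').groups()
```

Pattern: one or more of a non-word character (non-capturing group); then one or more of any character (captured).
Unlike `match`, `search` isn't anchored — it looks for the pattern anywhere in the string.
The match spans [3:13] → '@5 Ep8!_m4'.
Captured: group 1 = '5 Ep8!_m4'.

('5 Ep8!_m4',)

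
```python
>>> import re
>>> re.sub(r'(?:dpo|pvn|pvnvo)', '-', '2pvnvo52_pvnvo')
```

'2-vo52_-vo'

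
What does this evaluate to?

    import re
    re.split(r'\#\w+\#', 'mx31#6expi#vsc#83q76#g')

['mx31', 'vsc', 'g']

Matches to split on: at [4:11] → '#6expi#'; at [14:21] → '#83q76#'.
`split` removes every match and returns the 3 fragments in between.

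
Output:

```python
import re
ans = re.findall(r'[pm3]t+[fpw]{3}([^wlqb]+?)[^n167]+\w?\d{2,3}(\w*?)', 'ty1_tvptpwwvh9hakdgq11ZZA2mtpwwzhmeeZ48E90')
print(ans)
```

A `+?`/`*?`/`{m,n}?` starts at its minimum and grows only as far as needed for what follows to match.
`findall` packs the 2 group values into a tuple for every match.

[('v', ''), ('z', '')]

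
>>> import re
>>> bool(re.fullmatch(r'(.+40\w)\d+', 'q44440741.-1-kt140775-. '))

This matches one or more of any character, then the literal '40', then a word character (captured); then one or more of a digit.
`re.fullmatch` is like wrapping the pattern in `^…$` (in single-line mode).
Here the string isn't matched end-to-end, so the call returns None, and `bool(None)` is False.

False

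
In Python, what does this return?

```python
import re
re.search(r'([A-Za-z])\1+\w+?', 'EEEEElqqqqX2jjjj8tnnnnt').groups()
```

('E',)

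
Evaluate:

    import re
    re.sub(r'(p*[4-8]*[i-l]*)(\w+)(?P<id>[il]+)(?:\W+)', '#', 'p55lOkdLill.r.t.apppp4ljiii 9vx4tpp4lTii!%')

'#r.t.##'

This matches zero or more of a literal 'p', then zero or more of a character in [4-8], then zero or more of a character in [i-l] (captured); then one or more of a word character (captured); then one or more of one of [il] (captured as 'id'); then one or more of a non-word character (non-capturing group).
Matches: at [0:12] → 'p55lOkdLill.'; at [16:28] → 'apppp4ljiii '; at [28:42] → '9vx4tpp4lTii!%'.
`sub` substitutes '#' at each match site.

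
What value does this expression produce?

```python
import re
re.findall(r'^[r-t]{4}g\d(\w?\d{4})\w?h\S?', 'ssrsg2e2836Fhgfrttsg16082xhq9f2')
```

['e2836']

Pattern: anchored at the start of the string; then exactly 4 of a character in [r-t], then a literal 'g', then a digit; then optionally a word character, then exactly 4 of a digit (captured); then optionally a word character, then a literal 'h', then optionally a non-whitespace character.
With a single group, `findall` returns only what that group captured — 1 item.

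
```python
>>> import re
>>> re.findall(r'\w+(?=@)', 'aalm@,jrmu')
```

['aalm']

Because the assertion is zero-width, the text it checks is not consumed and won't appear in the result.
Matches: at [0:4] → 'aalm'.
`findall` yields the raw match text (1 of them) because the pattern has no groups.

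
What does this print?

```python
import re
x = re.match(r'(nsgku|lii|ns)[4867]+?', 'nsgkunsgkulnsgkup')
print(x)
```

`re.match` only tries the pattern at the start of the string.
Here position 0 doesn't satisfy it, so the call returns None.

None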